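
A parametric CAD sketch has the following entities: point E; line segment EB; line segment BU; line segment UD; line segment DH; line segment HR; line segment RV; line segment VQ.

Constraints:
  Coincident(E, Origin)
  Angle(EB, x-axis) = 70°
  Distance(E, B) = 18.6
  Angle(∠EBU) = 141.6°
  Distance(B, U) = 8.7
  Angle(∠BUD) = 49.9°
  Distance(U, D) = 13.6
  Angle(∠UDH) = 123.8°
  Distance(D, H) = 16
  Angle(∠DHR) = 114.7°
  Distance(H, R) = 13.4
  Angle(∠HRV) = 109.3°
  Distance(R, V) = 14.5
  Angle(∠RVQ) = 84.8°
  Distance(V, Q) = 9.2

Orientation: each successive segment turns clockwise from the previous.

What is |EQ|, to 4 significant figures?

19.91

∠HRV = 109.3° gives RV at 69.30° from the x-axis; with |RV| = 14.5, V = (-7.844, 23.93). ∠RVQ = 84.8° gives VQ at -25.90° from the x-axis; with |VQ| = 9.2, Q = (0.4324, 19.91). Then |EQ| = |Q − E| = 19.91.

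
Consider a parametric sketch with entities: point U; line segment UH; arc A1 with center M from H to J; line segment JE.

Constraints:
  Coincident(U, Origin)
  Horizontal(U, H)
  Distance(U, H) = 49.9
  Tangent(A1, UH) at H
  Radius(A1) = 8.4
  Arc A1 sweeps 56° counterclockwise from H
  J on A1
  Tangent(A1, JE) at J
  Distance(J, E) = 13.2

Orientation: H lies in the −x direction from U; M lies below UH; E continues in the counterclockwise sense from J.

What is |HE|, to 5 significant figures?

20.501

U is at the origin; UH is horizontal with |UH| = 49.9 and H on the −x side, so H = (-49.900, 0.0000). Since A1 is tangent to UH there, MH ⟂ UH, so M = H + (0, -8.4) = (-49.900, -8.4000). On A1, H sits at bearing 90° from M; a 56° counterclockwise sweep puts J at bearing 146°, so J = M + 8.4·(cos 146°, sin 146°) = (-56.864, -3.7028). A1 meets JE tangentially, so MJ is at right angles to JE, so JE runs along (−sin 146°, cos 146°); with |JE| = 13.2, E = (-64.245, -14.646). Then |HE| = |E − H| = 20.501.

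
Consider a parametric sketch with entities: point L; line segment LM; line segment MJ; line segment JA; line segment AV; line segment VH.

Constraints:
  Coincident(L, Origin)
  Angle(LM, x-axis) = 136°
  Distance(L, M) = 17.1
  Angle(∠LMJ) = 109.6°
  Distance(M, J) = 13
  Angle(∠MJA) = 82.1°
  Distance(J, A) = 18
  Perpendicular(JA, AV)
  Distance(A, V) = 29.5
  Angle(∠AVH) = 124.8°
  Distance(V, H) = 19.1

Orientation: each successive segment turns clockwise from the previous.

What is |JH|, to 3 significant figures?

40.5

L is at the origin; LM runs at 136.0° with length 17.1, so M = (-12.3, 11.9). ∠LMJ = 109.6° gives MJ at 65.6° from the x-axis; with |MJ| = 13.0, J = (-6.93, 23.7). ∠MJA = 82.1° gives JA at -32.3° from the x-axis; with |JA| = 18.0, A = (8.28, 14.1). The perpendicularity gives AV at right angles to JA, so AV runs at -122°; with |AV| = 29.5, V = (-7.48, -10.8). ∠AVH = 124.8° gives VH at -178° from the x-axis; with |VH| = 19.1, H = (-26.6, -11.7). Then |JH| = |H − J| = 40.5.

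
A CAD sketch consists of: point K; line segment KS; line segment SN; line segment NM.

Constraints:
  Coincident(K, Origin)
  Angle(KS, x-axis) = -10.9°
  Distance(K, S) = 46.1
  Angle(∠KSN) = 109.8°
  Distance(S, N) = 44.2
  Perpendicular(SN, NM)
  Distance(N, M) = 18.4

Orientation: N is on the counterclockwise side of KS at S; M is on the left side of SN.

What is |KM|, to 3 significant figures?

64.8

K is at the origin; KS runs at -10.9° with length 46.1, so S = 46.1·(cos -10.9°, sin -10.9°) = (45.3, -8.72). ∠KSN = 109.8°, so SN runs at -10.9° + (180° − 109.8°) = 59.3° from the x-axis; with |SN| = 44.2, N = S + 44.2·(cos 59.3°, sin 59.3°) = (67.8, 29.3). SN is perpendicular to NM; with |NM| = 18.4 on the left of SN, M = N + 18.4·(-0.860, 0.511) = (52.0, 38.7). Then |KM| = |M − K| = 64.8.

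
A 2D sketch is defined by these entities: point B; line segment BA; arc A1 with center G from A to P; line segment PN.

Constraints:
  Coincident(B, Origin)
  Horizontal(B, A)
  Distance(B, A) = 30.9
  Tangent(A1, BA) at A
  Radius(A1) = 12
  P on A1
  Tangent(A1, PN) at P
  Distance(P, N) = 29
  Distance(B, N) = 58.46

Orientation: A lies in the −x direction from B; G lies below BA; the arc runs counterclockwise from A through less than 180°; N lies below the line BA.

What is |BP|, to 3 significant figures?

44.7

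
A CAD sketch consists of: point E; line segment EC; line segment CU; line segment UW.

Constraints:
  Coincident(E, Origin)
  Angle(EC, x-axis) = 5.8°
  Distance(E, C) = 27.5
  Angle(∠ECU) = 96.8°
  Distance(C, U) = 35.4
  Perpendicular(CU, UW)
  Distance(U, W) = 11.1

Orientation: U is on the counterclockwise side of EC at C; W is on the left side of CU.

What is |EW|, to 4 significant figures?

41.92

∠ECU = 96.8°, so CU runs at 5.8° + (180° − 96.8°) = 89.00° from the x-axis; with |CU| = 35.4, U = C + 35.4·(cos 89.00°, sin 89.00°) = (27.98, 38.17). The perpendicularity gives UW at right angles to CU; with |UW| = 11.1 on the left of CU, W = U + 11.1·(-0.9998, 0.01745) = (16.88, 38.37). Then |EW| = |W − E| = 41.92.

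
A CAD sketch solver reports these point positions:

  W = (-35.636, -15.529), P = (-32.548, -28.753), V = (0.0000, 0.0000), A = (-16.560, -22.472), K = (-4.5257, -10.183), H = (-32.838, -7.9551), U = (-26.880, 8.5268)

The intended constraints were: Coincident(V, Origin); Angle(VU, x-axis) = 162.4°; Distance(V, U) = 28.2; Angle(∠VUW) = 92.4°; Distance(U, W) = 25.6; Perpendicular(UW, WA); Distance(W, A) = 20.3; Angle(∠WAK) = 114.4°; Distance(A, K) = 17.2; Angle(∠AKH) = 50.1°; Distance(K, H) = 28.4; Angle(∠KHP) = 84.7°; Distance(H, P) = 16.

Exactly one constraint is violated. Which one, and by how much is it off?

Distance(H, P) = 16 — off by 4.80.

V = (0.00, 0.00) ✓; VU at 162.4° ✓; |VU| = 28.20 ✓; ∠VUW = 92.40° ✓; |UW| = 25.60 ✓; ∠(UW, WA) = 90.00° ✓; |WA| = 20.30 ✓; ∠WAK = 114.4° ✓; |AK| = 17.20 ✓; ∠AKH = 50.10° ✓; |KH| = 28.40 ✓; ∠KHP = 84.70° ✓; |HP| = 20.80 ✗.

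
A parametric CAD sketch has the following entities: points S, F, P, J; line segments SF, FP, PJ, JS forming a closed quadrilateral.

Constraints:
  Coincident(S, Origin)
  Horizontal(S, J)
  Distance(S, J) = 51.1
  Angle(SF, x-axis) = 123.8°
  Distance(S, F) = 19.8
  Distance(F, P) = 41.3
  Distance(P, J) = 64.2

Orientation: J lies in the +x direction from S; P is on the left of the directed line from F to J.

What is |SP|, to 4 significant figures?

52.20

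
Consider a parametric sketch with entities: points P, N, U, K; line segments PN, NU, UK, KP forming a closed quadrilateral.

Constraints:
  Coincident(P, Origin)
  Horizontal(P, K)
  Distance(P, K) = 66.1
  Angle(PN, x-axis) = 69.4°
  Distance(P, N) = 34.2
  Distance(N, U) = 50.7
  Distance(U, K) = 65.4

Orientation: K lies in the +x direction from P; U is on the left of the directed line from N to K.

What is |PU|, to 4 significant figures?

82.00

P is at the origin; PK is horizontal with |PK| = 66.1 and K in +x, so K = (66.1, 0). PN runs at 69.4° with |PN| = 34.2, so N = (12.03, 32.01). U is determined by |NU| = 50.7 and |UK| = 65.4 together: it lies at the intersection of circle(N, 50.7) and circle(K, 65.4). With |NK| = 62.83, the foot of the radical line on NK is 17.84 from N and the perpendicular offset is √(50.7² − 17.84²) = 47.46. Taking the left-of-NK solution: U = (51.56, 63.76).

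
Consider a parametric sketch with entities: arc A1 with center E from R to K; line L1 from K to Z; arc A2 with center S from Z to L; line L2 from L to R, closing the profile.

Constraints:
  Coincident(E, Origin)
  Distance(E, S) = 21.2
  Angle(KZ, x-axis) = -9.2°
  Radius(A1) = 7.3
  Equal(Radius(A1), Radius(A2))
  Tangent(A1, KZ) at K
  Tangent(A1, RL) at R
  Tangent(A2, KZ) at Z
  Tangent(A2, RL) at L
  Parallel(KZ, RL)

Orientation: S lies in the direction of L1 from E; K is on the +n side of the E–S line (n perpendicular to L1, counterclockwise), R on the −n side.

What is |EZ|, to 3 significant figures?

22.4

The slot axis is L1's direction at -9.2°, so u = (cos -9.2°, sin -9.2°) = (0.987, -0.160) and n = (−sin -9.2°, cos -9.2°) = (0.160, 0.987). E is at the origin and S lies 21.2 along u from E, so S = 21.2·u = (20.9, -3.39). Tangency of A1 to both parallel lines with radius 7.3 puts K and R at E ± 7.3·n: K = (1.17, 7.21), R = (-1.17, -7.21). Equal radii place Z and L the same way about S: Z = S + 7.3·n = (22.1, 3.82), L = S − 7.3·n = (19.8, -10.6). Then |EZ| = |Z − E| = 22.4.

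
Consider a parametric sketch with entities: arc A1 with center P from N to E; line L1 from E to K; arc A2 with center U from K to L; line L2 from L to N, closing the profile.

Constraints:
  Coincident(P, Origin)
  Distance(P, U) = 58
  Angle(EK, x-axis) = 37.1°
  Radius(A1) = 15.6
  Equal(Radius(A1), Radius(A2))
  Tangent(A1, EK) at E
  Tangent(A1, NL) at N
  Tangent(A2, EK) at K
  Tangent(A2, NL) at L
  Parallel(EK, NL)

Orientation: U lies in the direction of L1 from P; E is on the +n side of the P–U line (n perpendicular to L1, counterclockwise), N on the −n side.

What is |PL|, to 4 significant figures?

60.06

The slot axis is L1's direction at 37.1°, so u = (cos 37.1°, sin 37.1°) = (0.7976, 0.6032) and n = (−sin 37.1°, cos 37.1°) = (-0.6032, 0.7976). P is at the origin and U lies 58.0 along u from P, so U = 58.0·u = (46.26, 34.99). Tangency of A1 to both parallel lines with radius 15.6 puts E and N at P ± 15.6·n: E = (-9.410, 12.44), N = (9.410, -12.44). Equal radii place K and L the same way about U: K = U + 15.6·n = (36.85, 47.43), L = U − 15.6·n = (55.67, 22.54). Then |PL| = |L − P| = 60.06.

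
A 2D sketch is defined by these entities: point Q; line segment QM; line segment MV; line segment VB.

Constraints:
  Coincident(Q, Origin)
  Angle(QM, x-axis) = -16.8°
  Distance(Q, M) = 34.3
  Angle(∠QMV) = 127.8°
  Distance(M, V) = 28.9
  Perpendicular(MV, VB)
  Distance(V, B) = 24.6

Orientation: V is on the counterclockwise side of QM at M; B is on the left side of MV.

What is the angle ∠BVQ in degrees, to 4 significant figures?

61.50°

∠QMV = 127.8°, so MV runs at -16.8° + (180° − 127.8°) = 35.40° from the x-axis; with |MV| = 28.9, V = M + 28.9·(cos 35.40°, sin 35.40°) = (56.39, 6.827). The perpendicularity gives VB at right angles to MV; with |VB| = 24.6 on the left of MV, B = V + 24.6·(-0.5793, 0.8151) = (42.14, 26.88). Then cos ∠BVQ = VB·VQ / (|VB||VQ|), giving 61.50°.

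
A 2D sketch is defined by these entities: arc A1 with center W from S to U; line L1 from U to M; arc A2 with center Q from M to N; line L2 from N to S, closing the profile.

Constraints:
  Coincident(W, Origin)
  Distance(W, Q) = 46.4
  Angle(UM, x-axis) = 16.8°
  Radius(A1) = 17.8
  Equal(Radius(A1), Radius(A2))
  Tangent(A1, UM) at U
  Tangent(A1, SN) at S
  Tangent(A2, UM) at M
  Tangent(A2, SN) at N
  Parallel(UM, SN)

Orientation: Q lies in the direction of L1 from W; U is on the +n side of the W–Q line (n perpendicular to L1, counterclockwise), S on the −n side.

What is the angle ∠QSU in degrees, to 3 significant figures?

69.0°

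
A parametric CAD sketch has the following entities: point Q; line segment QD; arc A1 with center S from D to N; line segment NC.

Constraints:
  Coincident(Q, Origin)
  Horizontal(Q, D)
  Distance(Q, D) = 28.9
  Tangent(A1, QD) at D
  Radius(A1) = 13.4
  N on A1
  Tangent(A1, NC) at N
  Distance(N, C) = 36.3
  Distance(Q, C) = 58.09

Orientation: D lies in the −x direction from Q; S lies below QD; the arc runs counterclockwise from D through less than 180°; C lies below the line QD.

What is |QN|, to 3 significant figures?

45.3

Checks: Q = (0.00, 0.00) ✓; |SN| = 13.40 ✓; ∠(SN, NC) = 90.00° ✓; |NC| = 36.30 ✓; |QC| = 58.09 ✓.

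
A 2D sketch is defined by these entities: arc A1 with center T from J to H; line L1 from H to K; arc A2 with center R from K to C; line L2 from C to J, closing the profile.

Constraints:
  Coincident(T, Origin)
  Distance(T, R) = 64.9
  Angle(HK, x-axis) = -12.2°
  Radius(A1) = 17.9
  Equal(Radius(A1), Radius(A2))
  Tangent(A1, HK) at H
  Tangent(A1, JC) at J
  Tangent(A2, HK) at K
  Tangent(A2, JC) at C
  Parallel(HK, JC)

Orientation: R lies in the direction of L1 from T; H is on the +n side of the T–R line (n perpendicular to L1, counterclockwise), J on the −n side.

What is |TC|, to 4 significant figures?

67.32

The slot axis is L1's direction at -12.2°, so u = (cos -12.2°, sin -12.2°) = (0.9774, -0.2113) and n = (−sin -12.2°, cos -12.2°) = (0.2113, 0.9774). T is at the origin and R lies 64.9 along u from T, so R = 64.9·u = (63.43, -13.71). Tangency of A1 to both parallel lines with radius 17.9 puts H and J at T ± 17.9·n: H = (3.783, 17.50), J = (-3.783, -17.50). Equal radii place K and C the same way about R: K = R + 17.9·n = (67.22, 3.781), C = R − 17.9·n = (59.65, -31.21). Then |TC| = |C − T| = 67.32.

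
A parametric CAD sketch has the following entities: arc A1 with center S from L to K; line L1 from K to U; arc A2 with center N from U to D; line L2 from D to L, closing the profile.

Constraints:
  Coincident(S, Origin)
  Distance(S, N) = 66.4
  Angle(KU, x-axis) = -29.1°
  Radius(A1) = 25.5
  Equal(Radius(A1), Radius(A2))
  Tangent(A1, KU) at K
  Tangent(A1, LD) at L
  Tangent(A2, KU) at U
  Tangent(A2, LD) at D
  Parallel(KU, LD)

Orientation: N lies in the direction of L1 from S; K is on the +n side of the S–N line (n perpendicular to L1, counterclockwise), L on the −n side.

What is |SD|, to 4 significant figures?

71.13

Tangency of A1 to both parallel lines with radius 25.5 puts K and L at S ± 25.5·n: K = (12.40, 22.28), L = (-12.40, -22.28). Equal radii place U and D the same way about N: U = N + 25.5·n = (70.42, -10.01), D = N − 25.5·n = (45.62, -54.57). Then |SD| = |D − S| = 71.13.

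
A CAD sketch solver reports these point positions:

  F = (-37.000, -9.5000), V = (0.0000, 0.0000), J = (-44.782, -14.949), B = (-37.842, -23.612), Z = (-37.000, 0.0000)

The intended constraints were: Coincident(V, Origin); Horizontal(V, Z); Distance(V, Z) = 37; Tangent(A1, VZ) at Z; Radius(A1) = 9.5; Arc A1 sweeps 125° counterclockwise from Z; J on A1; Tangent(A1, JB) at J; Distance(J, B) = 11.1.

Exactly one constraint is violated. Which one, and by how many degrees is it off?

Tangent(A1, JB) at J — off by 3.70°.

V = (0.00, 0.00) ✓; V.y = 0.00, Z.y = 0.00 ✓; |VZ| = 37.00 ✓; ∠(FZ, ZV) = 90.00° ✓; |FZ| = 9.500 ✓; bearing(F→J) − bearing(F→Z) = 125.0° ✓; |FJ| = 9.500 ✓; ∠(FJ, JB) = 86.30° ✗; |JB| = 11.10 ✓.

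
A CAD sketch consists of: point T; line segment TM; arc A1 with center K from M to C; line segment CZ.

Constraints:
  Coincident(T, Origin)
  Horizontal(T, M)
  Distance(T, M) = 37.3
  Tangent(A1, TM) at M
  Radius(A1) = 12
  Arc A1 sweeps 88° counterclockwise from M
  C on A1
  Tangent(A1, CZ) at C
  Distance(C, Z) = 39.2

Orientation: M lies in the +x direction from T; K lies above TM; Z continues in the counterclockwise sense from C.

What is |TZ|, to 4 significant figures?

71.71

T is at the origin; TM is horizontal with |TM| = 37.3 and M on the +x side, so M = (37.30, 0.000). A1 meets TM tangentially, so KM is at right angles to TM, so K = M + (0, 12) = (37.30, 12.00). On A1, M sits at bearing -90° from K; an 88° counterclockwise sweep puts C at bearing -2°, so C = K + 12.0·(cos -2°, sin -2°) = (49.29, 11.58). Tangency of A1 to CZ means the radius KC is perpendicular to CZ, so CZ runs along (−sin -2°, cos -2°); with |CZ| = 39.2, Z = (50.66, 50.76). Then |TZ| = |Z − T| = 71.71.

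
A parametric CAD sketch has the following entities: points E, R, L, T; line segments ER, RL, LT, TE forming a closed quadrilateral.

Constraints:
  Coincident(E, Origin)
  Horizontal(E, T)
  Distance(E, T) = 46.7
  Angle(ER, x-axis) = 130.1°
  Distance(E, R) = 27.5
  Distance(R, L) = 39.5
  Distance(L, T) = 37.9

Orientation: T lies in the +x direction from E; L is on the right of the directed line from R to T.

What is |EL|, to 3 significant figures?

12.2

Checks: |RL| = 39.50 ✓; |LT| = 37.90 ✓.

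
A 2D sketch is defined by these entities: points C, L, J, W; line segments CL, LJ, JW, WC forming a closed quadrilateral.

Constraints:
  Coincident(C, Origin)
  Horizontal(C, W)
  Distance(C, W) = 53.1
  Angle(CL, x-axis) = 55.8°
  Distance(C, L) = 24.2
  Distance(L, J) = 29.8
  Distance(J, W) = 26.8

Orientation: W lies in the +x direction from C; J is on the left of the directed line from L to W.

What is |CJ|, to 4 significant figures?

49.66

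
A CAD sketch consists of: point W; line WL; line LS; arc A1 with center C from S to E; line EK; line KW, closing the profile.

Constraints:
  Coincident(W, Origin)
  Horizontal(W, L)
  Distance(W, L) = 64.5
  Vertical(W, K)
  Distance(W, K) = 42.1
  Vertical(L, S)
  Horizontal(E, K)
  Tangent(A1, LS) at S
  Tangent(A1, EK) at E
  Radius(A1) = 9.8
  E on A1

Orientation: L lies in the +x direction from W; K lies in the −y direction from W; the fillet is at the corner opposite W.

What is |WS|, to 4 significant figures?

72.14

W is at the origin; W and L share the same y with |WL| = 64.5 and L on the +x side, so L = (64.50, 0.000). W and K share the same x with |WK| = 42.1 and K on the −y side, so K = (0.000, -42.10). The virtual corner opposite W is at (64.50, -42.10). Since A1 is tangent to LS there, CS ⟂ LS and the tangent condition forces CE to be normal to EK, with radius 9.8, so the center C sits 9.8 in from both sides at C = (54.70, -32.30). That places the tangent points at S = (64.50, -32.30) on LS and E = (54.70, -42.10) on EK. Then |WS| = |S − W| = 72.14.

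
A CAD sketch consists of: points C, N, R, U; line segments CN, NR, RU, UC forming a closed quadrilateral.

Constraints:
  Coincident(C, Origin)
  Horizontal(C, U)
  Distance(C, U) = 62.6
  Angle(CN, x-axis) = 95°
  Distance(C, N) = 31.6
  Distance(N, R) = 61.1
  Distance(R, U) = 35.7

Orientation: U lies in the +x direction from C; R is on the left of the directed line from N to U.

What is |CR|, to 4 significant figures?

68.15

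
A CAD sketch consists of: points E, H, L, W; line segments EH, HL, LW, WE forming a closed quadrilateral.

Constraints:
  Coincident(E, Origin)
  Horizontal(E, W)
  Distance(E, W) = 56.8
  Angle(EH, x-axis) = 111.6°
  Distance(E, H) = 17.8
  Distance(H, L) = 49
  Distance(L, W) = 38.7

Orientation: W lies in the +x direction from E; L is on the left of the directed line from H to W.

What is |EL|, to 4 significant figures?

52.07

E is at the origin; E and W share the same y with |EW| = 56.8 and W in +x, so W = (56.8, 0). EH runs at 111.6° with |EH| = 17.8, so H = (-6.553, 16.55). L is determined by |HL| = 49.0 and |LW| = 38.7 together: it lies at the intersection of circle(H, 49.0) and circle(W, 38.7). With |HW| = 65.48, the foot of the radical line on HW is 39.64 from H and the perpendicular offset is √(49.0² − 39.64²) = 28.81. Taking the left-of-HW solution: L = (39.08, 34.40).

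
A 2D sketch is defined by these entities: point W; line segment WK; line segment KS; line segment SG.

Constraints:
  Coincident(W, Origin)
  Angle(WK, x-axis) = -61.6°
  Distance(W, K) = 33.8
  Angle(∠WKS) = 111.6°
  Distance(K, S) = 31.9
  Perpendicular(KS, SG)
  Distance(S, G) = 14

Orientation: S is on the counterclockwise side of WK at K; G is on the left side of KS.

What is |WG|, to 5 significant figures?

47.644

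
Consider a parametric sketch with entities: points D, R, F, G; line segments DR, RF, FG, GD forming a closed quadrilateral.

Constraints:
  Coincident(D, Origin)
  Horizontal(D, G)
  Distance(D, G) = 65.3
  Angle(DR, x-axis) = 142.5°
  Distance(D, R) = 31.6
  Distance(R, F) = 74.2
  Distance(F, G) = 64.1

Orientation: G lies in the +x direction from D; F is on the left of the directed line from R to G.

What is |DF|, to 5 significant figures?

69.484

D is at the origin; D and G share the same y with |DG| = 65.3 and G in +x, so G = (65.3, 0). DR runs at 142.5° with |DR| = 31.6, so R = (-25.070, 19.237). F is determined by |RF| = 74.2 and |FG| = 64.1 together: it lies at the intersection of circle(R, 74.2) and circle(G, 64.1). With |RG| = 92.395, the foot of the radical line on RG is 53.756 from R and the perpendicular offset is √(74.2² − 53.756²) = 51.146. Taking the left-of-RG solution: F = (38.157, 58.070).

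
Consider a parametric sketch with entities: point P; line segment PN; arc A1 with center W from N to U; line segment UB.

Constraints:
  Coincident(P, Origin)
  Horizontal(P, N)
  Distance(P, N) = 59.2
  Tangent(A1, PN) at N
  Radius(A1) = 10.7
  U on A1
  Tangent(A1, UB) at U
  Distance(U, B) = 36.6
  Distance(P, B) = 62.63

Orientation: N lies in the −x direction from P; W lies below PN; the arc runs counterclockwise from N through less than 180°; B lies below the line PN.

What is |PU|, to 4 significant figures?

69.56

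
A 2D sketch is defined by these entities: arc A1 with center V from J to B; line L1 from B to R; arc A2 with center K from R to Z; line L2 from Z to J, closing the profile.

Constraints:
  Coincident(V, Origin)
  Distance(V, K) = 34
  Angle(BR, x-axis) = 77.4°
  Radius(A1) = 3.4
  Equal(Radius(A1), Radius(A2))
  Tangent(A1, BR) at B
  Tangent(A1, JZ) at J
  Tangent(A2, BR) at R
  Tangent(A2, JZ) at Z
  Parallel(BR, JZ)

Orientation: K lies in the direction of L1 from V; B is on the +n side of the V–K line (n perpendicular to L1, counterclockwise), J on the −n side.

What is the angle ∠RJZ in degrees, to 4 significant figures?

11.31°

The slot axis is L1's direction at 77.4°, so u = (cos 77.4°, sin 77.4°) = (0.2181, 0.9759) and n = (−sin 77.4°, cos 77.4°) = (-0.9759, 0.2181). V is at the origin and K lies 34.0 along u from V, so K = 34.0·u = (7.417, 33.18). Tangency of A1 to both parallel lines with radius 3.4 puts B and J at V ± 3.4·n: B = (-3.318, 0.7417), J = (3.318, -0.7417). Equal radii place R and Z the same way about K: R = K + 3.4·n = (4.099, 33.92), Z = K − 3.4·n = (10.73, 32.44). Then cos ∠RJZ = JR·JZ / (|JR||JZ|), giving 11.31°.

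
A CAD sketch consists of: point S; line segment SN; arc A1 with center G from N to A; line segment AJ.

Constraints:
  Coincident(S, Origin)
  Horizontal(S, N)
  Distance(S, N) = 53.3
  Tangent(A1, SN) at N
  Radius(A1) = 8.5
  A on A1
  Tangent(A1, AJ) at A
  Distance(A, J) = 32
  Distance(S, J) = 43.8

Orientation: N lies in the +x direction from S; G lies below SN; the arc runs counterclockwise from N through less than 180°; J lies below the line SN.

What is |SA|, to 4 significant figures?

46.13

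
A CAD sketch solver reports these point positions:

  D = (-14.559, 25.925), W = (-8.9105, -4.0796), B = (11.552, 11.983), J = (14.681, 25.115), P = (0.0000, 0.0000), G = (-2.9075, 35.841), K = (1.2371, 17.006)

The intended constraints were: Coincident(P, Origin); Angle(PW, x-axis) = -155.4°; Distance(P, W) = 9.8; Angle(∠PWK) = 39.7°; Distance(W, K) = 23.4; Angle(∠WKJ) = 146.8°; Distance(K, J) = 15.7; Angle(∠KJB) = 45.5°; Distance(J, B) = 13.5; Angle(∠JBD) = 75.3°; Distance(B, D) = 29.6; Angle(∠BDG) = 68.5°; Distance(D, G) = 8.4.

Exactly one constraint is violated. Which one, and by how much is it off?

Distance(D, G) = 8.4 — off by 6.90.

P = (0.00, 0.00) ✓; PW at -155.4° ✓; |PW| = 9.800 ✓; ∠PWK = 39.70° ✓; |WK| = 23.40 ✓; ∠WKJ = 146.8° ✓; |KJ| = 15.70 ✓; ∠KJB = 45.50° ✓; |JB| = 13.50 ✓; ∠JBD = 75.30° ✓; |BD| = 29.60 ✓; ∠BDG = 68.50° ✓; |DG| = 15.30 ✗.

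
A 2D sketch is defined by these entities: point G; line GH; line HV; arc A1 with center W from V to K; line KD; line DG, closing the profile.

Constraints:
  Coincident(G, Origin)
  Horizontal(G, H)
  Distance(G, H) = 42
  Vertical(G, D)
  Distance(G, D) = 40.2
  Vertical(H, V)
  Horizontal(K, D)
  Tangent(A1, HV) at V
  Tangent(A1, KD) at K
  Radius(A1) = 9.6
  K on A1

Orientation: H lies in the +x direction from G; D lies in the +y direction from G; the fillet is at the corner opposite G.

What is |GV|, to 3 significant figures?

52.0

G is at the origin; G and H share the same y with |GH| = 42.0 and H on the +x side, so H = (42.0, 0.00). G and D share the same x with |GD| = 40.2 and D on the +y side, so D = (0.00, 40.2). The virtual corner opposite G is at (42.0, 40.2). Since A1 is tangent to HV there, WV ⟂ HV and the tangent condition forces WK to be normal to KD, with radius 9.6, so the center W sits 9.6 in from both sides at W = (32.4, 30.6). That places the tangent points at V = (42.0, 30.6) on HV and K = (32.4, 40.2) on KD. Then |GV| = |V − G| = 52.0.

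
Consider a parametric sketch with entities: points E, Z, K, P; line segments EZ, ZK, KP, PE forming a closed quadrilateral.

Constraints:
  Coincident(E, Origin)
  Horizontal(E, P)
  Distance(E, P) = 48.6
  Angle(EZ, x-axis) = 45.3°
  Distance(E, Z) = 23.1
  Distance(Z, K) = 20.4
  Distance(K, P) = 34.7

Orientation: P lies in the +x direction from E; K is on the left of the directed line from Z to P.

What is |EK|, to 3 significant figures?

43.5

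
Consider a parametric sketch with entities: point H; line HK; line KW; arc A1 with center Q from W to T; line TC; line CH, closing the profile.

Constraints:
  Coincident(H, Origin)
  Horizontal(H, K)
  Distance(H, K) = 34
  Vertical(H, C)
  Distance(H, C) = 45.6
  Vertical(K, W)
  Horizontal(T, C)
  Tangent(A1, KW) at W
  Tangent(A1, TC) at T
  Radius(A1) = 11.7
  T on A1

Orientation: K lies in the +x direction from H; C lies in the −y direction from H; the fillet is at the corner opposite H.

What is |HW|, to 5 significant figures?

48.013

H is at the origin; HK is horizontal with |HK| = 34.0 and K on the +x side, so K = (34.000, 0.0000). H and C share the same x with |HC| = 45.6 and C on the −y side, so C = (0.0000, -45.600). The virtual corner opposite H is at (34.000, -45.600). Since A1 is tangent to KW there, QW ⟂ KW and since A1 is tangent to TC there, QT ⟂ TC, with radius 11.7, so the center Q sits 11.7 in from both sides at Q = (22.300, -33.900). That places the tangent points at W = (34.000, -33.900) on KW and T = (22.300, -45.600) on TC. Then |HW| = |W − H| = 48.013.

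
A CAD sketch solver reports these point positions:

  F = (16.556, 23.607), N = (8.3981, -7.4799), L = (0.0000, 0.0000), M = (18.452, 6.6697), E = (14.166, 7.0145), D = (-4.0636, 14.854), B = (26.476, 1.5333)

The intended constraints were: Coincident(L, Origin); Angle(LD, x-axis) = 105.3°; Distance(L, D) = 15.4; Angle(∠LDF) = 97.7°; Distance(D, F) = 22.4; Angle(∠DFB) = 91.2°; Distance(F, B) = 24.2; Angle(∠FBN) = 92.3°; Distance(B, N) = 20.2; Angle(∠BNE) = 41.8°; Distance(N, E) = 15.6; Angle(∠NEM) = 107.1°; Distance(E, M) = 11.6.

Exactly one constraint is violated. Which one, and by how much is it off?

Distance(E, M) = 11.6 — off by 7.30.

L = (0.00, 0.00) ✓; LD at 105.3° ✓; |LD| = 15.40 ✓; ∠LDF = 97.70° ✓; |DF| = 22.40 ✓; ∠DFB = 91.20° ✓; |FB| = 24.20 ✓; ∠FBN = 92.30° ✓; |BN| = 20.20 ✓; ∠BNE = 41.80° ✓; |NE| = 15.60 ✓; ∠NEM = 107.1° ✓; |EM| = 4.300 ✗.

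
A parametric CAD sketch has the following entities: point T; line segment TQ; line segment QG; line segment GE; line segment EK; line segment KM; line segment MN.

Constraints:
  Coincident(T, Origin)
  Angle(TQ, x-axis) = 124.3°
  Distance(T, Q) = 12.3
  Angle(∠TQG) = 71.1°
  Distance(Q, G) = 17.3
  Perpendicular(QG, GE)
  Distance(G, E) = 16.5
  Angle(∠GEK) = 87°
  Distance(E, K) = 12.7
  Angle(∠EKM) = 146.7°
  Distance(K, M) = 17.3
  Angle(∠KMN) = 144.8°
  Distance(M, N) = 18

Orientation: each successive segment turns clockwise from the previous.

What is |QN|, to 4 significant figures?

18.92

T is at the origin; TQ runs at 124.3° with length 12.3, so Q = (-6.931, 10.16). ∠TQG = 71.1° gives QG at 15.40° from the x-axis; with |QG| = 17.3, G = (9.747, 14.76). QG ⟂ GE, so GE runs at -74.60°; with |GE| = 16.5, E = (14.13, -1.152). ∠GEK = 87.0° gives EK at -167.6° from the x-axis; with |EK| = 12.7, K = (1.725, -3.880). ∠EKM = 146.7° gives KM at 159.1° from the x-axis; with |KM| = 17.3, M = (-14.44, 2.292). ∠KMN = 144.8° gives MN at 123.9° from the x-axis; with |MN| = 18.0, N = (-24.48, 17.23). Then |QN| = |N − Q| = 18.92.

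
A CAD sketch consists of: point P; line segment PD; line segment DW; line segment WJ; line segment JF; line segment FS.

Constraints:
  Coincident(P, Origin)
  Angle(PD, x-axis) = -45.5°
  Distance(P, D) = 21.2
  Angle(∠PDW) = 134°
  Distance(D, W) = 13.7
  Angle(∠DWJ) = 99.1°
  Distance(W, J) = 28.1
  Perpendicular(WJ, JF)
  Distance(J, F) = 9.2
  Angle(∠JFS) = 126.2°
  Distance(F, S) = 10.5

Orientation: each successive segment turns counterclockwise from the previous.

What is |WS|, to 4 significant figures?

24.95

The perpendicularity gives JF at right angles to WJ, so JF runs at 171.4°; with |JF| = 9.2, F = (23.66, 14.16). ∠JFS = 126.2° gives FS at -134.8° from the x-axis; with |FS| = 10.5, S = (16.27, 6.708). Then |WS| = |S − W| = 24.95.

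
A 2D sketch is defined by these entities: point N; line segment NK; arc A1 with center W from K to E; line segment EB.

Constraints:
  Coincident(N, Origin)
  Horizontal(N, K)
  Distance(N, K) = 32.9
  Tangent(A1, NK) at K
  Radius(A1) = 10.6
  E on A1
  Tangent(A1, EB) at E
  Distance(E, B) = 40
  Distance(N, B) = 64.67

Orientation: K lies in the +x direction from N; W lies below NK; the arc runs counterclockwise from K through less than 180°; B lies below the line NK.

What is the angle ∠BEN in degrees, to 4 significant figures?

146.0°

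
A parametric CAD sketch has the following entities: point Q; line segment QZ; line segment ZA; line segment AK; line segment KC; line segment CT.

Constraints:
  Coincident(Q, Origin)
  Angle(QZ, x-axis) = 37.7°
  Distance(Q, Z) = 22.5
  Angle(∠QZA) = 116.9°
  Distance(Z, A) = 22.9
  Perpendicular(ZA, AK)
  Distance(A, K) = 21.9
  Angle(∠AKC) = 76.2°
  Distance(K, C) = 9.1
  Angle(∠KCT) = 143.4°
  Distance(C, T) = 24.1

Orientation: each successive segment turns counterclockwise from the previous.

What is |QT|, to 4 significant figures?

20.89

Q is at the origin; QZ runs at 37.7° with length 22.5, so Z = (17.80, 13.76). ∠QZA = 116.9° gives ZA at 100.8° from the x-axis; with |ZA| = 22.9, A = (13.51, 36.25). The perpendicularity gives AK at right angles to ZA, so AK runs at -169.2°; with |AK| = 21.9, K = (-8.001, 32.15). ∠AKC = 76.2° gives KC at -65.40° from the x-axis; with |KC| = 9.1, C = (-4.212, 23.88). ∠KCT = 143.4° gives CT at -28.80° from the x-axis; with |CT| = 24.1, T = (16.91, 12.27). Then |QT| = |T − Q| = 20.89.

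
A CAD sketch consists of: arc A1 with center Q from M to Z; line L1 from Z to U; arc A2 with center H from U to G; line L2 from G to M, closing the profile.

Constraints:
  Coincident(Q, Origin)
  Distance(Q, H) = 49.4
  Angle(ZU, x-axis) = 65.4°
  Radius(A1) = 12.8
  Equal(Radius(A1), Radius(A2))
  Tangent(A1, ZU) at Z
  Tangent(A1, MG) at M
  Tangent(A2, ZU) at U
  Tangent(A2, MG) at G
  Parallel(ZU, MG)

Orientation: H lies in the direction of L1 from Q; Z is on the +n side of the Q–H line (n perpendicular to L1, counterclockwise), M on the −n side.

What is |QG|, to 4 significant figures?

51.03

The slot axis is L1's direction at 65.4°, so u = (cos 65.4°, sin 65.4°) = (0.4163, 0.9092) and n = (−sin 65.4°, cos 65.4°) = (-0.9092, 0.4163). Q is at the origin and H lies 49.4 along u from Q, so H = 49.4·u = (20.56, 44.92). Tangency of A1 to both parallel lines with radius 12.8 puts Z and M at Q ± 12.8·n: Z = (-11.64, 5.328), M = (11.64, -5.328). Equal radii place U and G the same way about H: U = H + 12.8·n = (8.926, 50.24), G = H − 12.8·n = (32.20, 39.59). Then |QG| = |G − Q| = 51.03.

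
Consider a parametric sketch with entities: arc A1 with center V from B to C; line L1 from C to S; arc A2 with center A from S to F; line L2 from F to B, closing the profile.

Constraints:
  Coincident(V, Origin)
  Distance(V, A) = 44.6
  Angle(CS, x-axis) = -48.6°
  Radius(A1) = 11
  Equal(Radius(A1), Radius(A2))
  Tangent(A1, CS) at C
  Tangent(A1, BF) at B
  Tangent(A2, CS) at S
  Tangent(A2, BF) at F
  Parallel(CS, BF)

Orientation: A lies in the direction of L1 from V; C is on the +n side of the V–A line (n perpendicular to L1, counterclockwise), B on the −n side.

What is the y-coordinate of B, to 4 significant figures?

-7.274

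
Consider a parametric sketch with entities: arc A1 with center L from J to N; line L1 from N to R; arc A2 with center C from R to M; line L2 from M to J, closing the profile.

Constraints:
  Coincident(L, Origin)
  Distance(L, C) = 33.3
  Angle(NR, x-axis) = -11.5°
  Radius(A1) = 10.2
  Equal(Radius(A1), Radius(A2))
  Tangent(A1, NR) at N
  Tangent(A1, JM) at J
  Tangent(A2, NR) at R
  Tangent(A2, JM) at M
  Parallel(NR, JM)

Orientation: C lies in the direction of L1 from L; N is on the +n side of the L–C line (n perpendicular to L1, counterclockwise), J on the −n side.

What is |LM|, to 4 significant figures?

34.83

Tangency of A1 to both parallel lines with radius 10.2 puts N and J at L ± 10.2·n: N = (2.034, 9.995), J = (-2.034, -9.995). Equal radii place R and M the same way about C: R = C + 10.2·n = (34.67, 3.356), M = C − 10.2·n = (30.60, -16.63). Then |LM| = |M − L| = 34.83.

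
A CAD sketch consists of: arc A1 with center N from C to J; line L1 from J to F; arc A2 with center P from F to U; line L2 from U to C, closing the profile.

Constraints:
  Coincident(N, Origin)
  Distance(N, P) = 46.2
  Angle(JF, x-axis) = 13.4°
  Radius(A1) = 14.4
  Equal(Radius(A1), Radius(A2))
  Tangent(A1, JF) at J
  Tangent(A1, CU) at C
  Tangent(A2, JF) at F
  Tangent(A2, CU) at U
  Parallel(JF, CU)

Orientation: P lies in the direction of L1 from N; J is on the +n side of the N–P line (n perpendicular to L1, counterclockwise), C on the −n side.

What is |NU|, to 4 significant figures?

48.39

The slot axis is L1's direction at 13.4°, so u = (cos 13.4°, sin 13.4°) = (0.9728, 0.2317) and n = (−sin 13.4°, cos 13.4°) = (-0.2317, 0.9728). N is at the origin and P lies 46.2 along u from N, so P = 46.2·u = (44.94, 10.71). Tangency of A1 to both parallel lines with radius 14.4 puts J and C at N ± 14.4·n: J = (-3.337, 14.01), C = (3.337, -14.01). Equal radii place F and U the same way about P: F = P + 14.4·n = (41.61, 24.71), U = P − 14.4·n = (48.28, -3.301). Then |NU| = |U − N| = 48.39.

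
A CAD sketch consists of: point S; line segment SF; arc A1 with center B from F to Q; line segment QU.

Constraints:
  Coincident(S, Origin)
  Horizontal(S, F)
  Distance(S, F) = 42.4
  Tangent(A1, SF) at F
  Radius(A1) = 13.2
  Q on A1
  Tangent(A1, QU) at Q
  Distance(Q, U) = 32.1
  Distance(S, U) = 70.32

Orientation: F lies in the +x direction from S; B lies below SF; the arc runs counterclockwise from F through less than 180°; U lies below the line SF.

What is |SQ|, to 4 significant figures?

38.91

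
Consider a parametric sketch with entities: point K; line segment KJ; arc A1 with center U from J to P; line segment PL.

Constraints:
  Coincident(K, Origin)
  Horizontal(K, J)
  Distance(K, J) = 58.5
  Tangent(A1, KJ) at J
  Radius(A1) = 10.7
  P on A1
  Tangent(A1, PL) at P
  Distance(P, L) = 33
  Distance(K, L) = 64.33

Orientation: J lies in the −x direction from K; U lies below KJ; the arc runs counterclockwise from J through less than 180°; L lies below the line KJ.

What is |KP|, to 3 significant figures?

69.2

Checks: |UP| = 10.70 ✓; ∠(UP, PL) = 90.00° ✓; |PL| = 33.00 ✓; |KL| = 64.33 ✓.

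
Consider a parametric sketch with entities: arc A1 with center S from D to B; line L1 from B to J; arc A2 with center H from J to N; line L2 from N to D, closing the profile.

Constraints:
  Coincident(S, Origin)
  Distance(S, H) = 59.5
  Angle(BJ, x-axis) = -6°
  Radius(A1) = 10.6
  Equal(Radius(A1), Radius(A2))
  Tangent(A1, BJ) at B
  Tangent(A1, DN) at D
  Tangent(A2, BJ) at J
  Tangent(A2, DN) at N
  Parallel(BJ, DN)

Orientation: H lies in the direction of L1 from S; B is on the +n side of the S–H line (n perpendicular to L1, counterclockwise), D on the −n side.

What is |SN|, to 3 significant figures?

60.4

The slot axis is L1's direction at -6.0°, so u = (cos -6.0°, sin -6.0°) = (0.995, -0.105) and n = (−sin -6.0°, cos -6.0°) = (0.105, 0.995). S is at the origin and H lies 59.5 along u from S, so H = 59.5·u = (59.2, -6.22). Tangency of A1 to both parallel lines with radius 10.6 puts B and D at S ± 10.6·n: B = (1.11, 10.5), D = (-1.11, -10.5). Equal radii place J and N the same way about H: J = H + 10.6·n = (60.3, 4.32), N = H − 10.6·n = (58.1, -16.8). Then |SN| = |N − S| = 60.4.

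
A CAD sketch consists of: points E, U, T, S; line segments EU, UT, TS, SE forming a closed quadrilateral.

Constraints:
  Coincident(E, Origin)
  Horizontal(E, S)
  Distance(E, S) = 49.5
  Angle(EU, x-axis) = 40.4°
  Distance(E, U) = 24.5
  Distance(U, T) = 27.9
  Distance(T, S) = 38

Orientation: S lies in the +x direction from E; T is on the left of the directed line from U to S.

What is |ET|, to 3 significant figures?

52.3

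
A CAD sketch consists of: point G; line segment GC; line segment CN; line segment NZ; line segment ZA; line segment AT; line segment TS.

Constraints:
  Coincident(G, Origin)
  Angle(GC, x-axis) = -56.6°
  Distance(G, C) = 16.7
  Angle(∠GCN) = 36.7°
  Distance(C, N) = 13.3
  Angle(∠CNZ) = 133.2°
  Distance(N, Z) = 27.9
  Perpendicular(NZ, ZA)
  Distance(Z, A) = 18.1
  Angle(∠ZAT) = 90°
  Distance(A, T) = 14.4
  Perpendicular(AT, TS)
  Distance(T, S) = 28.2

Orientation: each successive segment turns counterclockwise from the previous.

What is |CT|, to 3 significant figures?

24.1

G is at the origin; GC runs at -56.6° with length 16.7, so C = (9.19, -13.9). ∠GCN = 36.7° gives CN at 86.7° from the x-axis; with |CN| = 13.3, N = (9.96, -0.664). ∠CNZ = 133.2° gives NZ at 134° from the x-axis; with |NZ| = 27.9, Z = (-9.25, 19.6). NZ ⟂ ZA, so ZA runs at -136°; with |ZA| = 18.1, A = (-22.4, 7.11). ∠ZAT = 90.0° gives AT at -46.5° from the x-axis; with |AT| = 14.4, T = (-12.5, -3.33). Then |CT| = |T − C| = 24.1.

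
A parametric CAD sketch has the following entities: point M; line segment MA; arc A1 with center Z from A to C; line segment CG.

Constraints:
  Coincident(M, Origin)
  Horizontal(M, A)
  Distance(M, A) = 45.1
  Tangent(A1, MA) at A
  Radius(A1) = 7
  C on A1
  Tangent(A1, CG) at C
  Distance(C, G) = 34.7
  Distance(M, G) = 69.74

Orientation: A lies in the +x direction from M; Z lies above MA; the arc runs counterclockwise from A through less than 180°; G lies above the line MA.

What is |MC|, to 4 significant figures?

52.38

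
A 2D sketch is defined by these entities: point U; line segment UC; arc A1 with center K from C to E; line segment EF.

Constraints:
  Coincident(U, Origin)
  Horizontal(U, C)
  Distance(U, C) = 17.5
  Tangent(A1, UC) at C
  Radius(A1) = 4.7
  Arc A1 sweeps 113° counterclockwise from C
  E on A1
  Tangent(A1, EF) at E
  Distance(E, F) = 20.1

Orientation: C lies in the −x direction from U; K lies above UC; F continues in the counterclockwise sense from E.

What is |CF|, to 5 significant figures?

25.286

U is at the origin; U and C share the same y with |UC| = 17.5 and C on the −x side, so C = (-17.500, 0.0000). Since A1 is tangent to UC there, KC ⟂ UC, so K = C + (0, 4.7) = (-17.500, 4.7000). On A1, C sits at bearing -90° from K; a 113° counterclockwise sweep puts E at bearing 23°, so E = K + 4.7·(cos 23°, sin 23°) = (-13.174, 6.5364). A1 meets EF tangentially, so KE is at right angles to EF, so EF runs along (−sin 23°, cos 23°); with |EF| = 20.1, F = (-21.027, 25.039). Then |CF| = |F − C| = 25.286.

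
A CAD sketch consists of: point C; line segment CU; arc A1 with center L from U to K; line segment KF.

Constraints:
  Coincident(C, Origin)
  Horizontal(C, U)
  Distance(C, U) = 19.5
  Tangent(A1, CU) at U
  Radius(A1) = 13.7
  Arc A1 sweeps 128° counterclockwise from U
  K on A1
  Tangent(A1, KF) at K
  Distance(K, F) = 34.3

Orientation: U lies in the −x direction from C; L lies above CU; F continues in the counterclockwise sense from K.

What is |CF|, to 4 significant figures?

57.50

C is at the origin; C and U share the same y with |CU| = 19.5 and U on the −x side, so U = (-19.50, 0.000). The tangent condition forces LU to be normal to CU, so L = U + (0, 13.7) = (-19.50, 13.70). On A1, U sits at bearing -90° from L; a 128° counterclockwise sweep puts K at bearing 38°, so K = L + 13.7·(cos 38°, sin 38°) = (-8.704, 22.13). A1 meets KF tangentially, so LK is at right angles to KF, so KF runs along (−sin 38°, cos 38°); with |KF| = 34.3, F = (-29.82, 49.16). Then |CF| = |F − C| = 57.50.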